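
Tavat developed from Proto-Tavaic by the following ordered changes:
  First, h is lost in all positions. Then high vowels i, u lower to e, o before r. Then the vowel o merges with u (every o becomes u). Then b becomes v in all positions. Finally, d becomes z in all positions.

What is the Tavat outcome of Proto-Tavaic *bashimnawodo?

vasimnawuzu

Tavat: *bashimnawodo > basimnawodo > basimnawudu > vasimnawudu > vasimnawuzu  (by h-loss, vowel merger, unconditioned shift, unconditioned shift)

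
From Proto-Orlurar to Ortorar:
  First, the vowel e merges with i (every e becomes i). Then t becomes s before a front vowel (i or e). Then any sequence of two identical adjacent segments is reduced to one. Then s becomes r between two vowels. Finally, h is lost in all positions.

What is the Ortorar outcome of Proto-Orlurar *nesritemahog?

Ortorar: start from *nesritemahog.
  rule 1 (vowel merger): nesritemahog → nisritimahog
  rule 2 (palatalisation): nisritimahog → nisrisimahog
  rule 3: no change — nisrisimahog
  rule 4 (rhotacism): nisrisimahog → nisririmahog
  rule 5 (h-loss): nisririmahog → nisririmaog
  ⇒ Ortorar nisririmaog

nisririmaog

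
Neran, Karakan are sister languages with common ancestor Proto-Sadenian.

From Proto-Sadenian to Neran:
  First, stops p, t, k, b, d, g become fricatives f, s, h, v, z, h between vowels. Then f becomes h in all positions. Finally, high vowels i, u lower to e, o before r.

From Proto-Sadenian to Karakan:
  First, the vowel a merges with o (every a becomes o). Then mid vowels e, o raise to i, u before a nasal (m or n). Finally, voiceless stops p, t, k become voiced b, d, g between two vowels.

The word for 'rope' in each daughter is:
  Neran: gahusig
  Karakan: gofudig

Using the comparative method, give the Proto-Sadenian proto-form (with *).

Position 3: Neran has h, Karakan has f. Karakan preserves f here (none of its changes turn any other segment into f), so the proto-segment is *f.
Position 5: Neran has s, Karakan has d. Taking the neighbouring segments as reconstructed: Neran s could go back to *t or *s; Karakan d could go back to *t or *d — the one source consistent with every daughter is *t.
Verify the candidate proto-form against each daughter:
Neran: start from *gafutig.
  rule 1 (intervocalic lenition): gafutig → gafusig
  rule 2 (unconditioned shift): gafusig → gahusig
  rule 3: no change — gahusig
  ⇒ Neran gahusig
Karakan: *gafutig
  gafutig → gofutig   [vowel merger]
  gofutig (rule 2 does not apply)
  gofutig → gofudig   [intervocalic voicing]
  giving Karakan gofudig.
*gafutig is the unique common source.

*gafutig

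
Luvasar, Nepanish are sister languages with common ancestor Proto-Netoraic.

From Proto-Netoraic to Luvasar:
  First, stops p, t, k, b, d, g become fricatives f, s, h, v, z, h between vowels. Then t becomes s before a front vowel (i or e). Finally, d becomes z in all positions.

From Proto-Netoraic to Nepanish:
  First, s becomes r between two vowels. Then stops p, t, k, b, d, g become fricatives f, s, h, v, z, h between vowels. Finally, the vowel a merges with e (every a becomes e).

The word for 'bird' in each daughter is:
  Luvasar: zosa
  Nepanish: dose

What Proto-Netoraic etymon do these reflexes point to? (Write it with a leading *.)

*dota

Position 3: Luvasar has s, Nepanish has s. Taking the neighbouring segments as reconstructed: Luvasar s could go back to *t or *s; Nepanish s can only go back to *t — the one source consistent with every daughter is *t.
Position 1: Luvasar has z, Nepanish has d. Nepanish preserves d here (none of its changes turn any other segment into d), so the proto-segment is *d.
Verify the candidate proto-form against each daughter:
Luvasar: start from *dota.
  rule 1 (intervocalic lenition): dota → dosa
  rule 2: no change — dosa
  rule 3 (unconditioned shift): dosa → zosa
  ⇒ Luvasar zosa
Nepanish: start from *dota.
  rule 1: no change — dota
  rule 2 (intervocalic lenition): dota → dosa
  rule 3 (vowel merger): dosa → dose
  ⇒ Nepanish dose
Only *dota yields all of Luvasar zosa, Nepanish dose.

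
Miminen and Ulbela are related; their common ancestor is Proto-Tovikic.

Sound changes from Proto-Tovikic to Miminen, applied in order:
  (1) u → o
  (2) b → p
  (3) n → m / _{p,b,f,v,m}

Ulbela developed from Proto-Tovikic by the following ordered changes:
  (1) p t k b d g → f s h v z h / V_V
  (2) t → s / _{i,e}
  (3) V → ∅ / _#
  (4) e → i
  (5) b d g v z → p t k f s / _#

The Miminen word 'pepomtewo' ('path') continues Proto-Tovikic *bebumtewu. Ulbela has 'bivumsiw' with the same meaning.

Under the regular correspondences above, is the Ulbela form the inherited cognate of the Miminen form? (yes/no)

Derive the expected Ulbela reflex of *bebumtewu:
Ulbela: *bebumtewu
  bebumtewu → bevumtewu   [intervocalic lenition]
  bevumtewu → bevumsewu   [palatalisation]
  bevumsewu → bevumsew   [apocope]
  bevumsew → bivumsiw   [vowel merger]
  bivumsiw (rule 5 does not apply)
  giving Ulbela bivumsiw.
Ulbela 'bivumsiw' matches the regular reflex exactly, so the pair is cognate.

yes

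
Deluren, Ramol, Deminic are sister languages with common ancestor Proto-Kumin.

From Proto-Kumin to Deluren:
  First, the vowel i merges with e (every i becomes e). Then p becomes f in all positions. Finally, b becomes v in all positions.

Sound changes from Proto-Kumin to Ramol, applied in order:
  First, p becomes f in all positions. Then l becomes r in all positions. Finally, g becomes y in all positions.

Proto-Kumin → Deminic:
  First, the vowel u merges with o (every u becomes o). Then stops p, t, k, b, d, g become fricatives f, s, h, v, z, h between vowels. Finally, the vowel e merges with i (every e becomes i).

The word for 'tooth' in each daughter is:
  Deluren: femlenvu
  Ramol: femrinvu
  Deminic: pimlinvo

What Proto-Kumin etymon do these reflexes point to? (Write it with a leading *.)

Position 1: Deluren has f, Ramol has f, Deminic has p. Deminic preserves p here (none of its changes turn any other segment into p), so the proto-segment is *p.
Position 8: Deluren has u, Ramol has u, Deminic has o. Deluren preserves u here (none of its changes turn any other segment into u), so the proto-segment is *u.
Continuing position by position gives *pemlinvu; check it forward:
Deluren: *pemlinvu
  pemlinvu → pemlenvu   [vowel merger]
  pemlenvu → femlenvu   [unconditioned shift]
  femlenvu (rule 3 does not apply)
  giving Deluren femlenvu.
Ramol: start from *pemlinvu.
  rule 1 (unconditioned shift): pemlinvu → femlinvu
  rule 2 (unconditioned shift): femlinvu → femrinvu
  rule 3: no change — femrinvu
  ⇒ Ramol femrinvu
Deminic: *pemlinvu > pemlinvo > pimlinvo  (by vowel merger, vowel merger)
No other proto-form is consistent with every reflex, so the reconstruction is *pemlinvu.

*pemlinvu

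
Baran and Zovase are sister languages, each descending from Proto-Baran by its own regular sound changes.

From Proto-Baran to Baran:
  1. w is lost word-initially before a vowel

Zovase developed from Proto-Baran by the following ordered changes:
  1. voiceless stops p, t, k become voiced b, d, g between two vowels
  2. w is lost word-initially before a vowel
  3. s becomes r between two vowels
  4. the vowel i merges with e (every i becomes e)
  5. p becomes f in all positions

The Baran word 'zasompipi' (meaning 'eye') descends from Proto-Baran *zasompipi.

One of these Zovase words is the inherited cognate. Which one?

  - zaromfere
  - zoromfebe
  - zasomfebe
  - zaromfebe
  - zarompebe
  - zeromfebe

Zovase: *zasompipi > zasompibi > zarompibi > zarompebe > zaromfebe  (by intervocalic voicing, rhotacism, vowel merger, unconditioned shift)

zaromfebe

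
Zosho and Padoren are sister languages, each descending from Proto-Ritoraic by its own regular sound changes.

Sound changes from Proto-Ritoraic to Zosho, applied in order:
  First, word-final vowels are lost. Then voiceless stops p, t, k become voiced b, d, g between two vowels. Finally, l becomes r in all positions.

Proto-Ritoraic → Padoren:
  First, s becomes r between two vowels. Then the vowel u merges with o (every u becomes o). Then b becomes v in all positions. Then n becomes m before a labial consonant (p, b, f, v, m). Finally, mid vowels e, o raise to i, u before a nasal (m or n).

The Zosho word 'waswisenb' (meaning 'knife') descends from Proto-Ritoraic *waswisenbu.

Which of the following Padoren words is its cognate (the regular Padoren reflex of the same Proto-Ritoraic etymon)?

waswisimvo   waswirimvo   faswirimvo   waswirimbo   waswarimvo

waswirimvo

Padoren: *waswisenbu
  waswisenbu → waswirenbu   [rhotacism]
  waswirenbu → waswirenbo   [vowel merger]
  waswirenbo → waswirenvo   [unconditioned shift]
  waswirenvo → waswiremvo   [nasal place assimilation]
  waswiremvo → waswirimvo   [pre-nasal raising]
  giving Padoren waswirimvo.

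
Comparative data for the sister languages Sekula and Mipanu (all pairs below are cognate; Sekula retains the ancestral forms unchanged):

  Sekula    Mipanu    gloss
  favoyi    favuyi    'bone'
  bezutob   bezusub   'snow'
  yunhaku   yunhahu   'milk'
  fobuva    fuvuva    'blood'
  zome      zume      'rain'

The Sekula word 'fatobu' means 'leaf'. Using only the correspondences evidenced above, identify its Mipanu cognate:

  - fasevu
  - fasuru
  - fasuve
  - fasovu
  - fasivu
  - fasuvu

bezutob ~ bezusub — Sekula t corresponds to Mipanu s between vowels (before a back vowel).
bezutob ~ bezusub, fobuva ~ fuvuva — Sekula o corresponds to Mipanu u after a consonant, before a labial obstruent.
fobuva ~ fuvuva — Sekula b corresponds to Mipanu v between vowels (before a back vowel).
Applying these to Sekula 'fatobu':
  fatobu → fasobu   (t→s between vowels (before a back vowel))
  fasobu → fasubu   (o→u after a consonant, before a labial obstruent)
  fasubu → fasuvu   (b→v between vowels (before a back vowel))
So the Mipanu cognate is 'fasuvu'.

fasuvu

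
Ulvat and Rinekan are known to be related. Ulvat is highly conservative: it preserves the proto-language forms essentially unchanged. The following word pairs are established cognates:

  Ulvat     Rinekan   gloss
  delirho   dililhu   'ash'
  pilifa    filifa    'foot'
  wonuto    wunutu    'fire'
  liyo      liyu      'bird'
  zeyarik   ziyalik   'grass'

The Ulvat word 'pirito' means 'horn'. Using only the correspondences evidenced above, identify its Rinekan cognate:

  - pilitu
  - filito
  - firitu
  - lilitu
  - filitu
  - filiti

filitu

pilifa ~ filifa — Ulvat p corresponds to Rinekan f word-initially before a front vowel.
zeyarik ~ ziyalik — Ulvat r corresponds to Rinekan l between vowels (before a front vowel).
delirho ~ dililhu, wonuto ~ wunutu — Ulvat o corresponds to Rinekan u word-finally.
Applying these to Ulvat 'pirito':
  pirito → firito   (p→f word-initially before a front vowel)
  firito → filito   (r→l between vowels (before a front vowel))
  filito → filitu   (o→u word-finally)
So the Rinekan cognate is 'filitu'.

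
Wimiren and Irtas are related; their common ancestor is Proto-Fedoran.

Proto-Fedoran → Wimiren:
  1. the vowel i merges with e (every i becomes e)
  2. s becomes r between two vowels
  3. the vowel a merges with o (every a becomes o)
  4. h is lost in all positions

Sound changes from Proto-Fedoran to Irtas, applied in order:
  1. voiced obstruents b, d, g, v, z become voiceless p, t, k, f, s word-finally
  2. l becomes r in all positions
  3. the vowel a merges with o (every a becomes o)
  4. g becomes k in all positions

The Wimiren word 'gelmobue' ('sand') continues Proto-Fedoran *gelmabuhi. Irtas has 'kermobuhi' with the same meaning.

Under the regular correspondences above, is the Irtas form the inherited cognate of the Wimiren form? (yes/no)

Derive the expected Irtas reflex of *gelmabuhi:
Irtas: *gelmabuhi > germabuhi > germobuhi > kermobuhi  (by unconditioned shift, vowel merger, unconditioned shift)
Irtas 'kermobuhi' matches the regular reflex exactly, so the pair is cognate.

yes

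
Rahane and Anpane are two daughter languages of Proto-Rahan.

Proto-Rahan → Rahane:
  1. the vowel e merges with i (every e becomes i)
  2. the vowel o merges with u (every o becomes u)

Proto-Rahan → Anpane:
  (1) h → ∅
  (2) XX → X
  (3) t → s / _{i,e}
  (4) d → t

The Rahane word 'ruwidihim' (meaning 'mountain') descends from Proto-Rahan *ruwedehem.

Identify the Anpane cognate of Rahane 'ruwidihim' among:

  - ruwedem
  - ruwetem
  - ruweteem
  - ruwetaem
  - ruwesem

Anpane: *ruwedehem > ruwedeem > ruwedem > ruwetem  (by h-loss, degemination, unconditioned shift)
The other candidates each miss or misapply at least one Anpane change.

ruwetem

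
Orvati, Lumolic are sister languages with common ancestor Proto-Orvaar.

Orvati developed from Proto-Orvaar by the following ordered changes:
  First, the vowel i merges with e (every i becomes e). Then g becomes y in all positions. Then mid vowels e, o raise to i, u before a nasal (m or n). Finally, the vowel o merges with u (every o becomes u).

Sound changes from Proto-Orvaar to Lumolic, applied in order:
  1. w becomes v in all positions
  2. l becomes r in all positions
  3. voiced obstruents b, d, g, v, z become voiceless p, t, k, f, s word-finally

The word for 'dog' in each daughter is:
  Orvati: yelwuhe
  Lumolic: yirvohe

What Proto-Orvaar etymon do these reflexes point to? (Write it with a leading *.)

*yilwohe

Position 3: Orvati has l, Lumolic has r. Orvati preserves l here (none of its changes turn any other segment into l), so the proto-segment is *l.
Position 2: Orvati has e, Lumolic has i. Lumolic preserves i here (none of its changes turn any other segment into i), so the proto-segment is *i.
Verify the candidate proto-form against each daughter:
Orvati: start from *yilwohe.
  rule 1 (vowel merger): yilwohe → yelwohe
  rule 2: no change — yelwohe
  rule 3: no change — yelwohe
  rule 4 (vowel merger): yelwohe → yelwuhe
  ⇒ Orvati yelwuhe
Lumolic: *yilwohe > yilvohe > yirvohe  (by unconditioned shift, unconditioned shift)
No other proto-form is consistent with every reflex, so the reconstruction is *yilwohe.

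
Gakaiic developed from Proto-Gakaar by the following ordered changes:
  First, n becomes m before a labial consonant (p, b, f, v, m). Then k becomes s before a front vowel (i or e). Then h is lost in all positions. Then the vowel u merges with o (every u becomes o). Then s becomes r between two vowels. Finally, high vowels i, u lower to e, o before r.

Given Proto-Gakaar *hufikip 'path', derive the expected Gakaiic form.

oferip

Gakaiic: *hufikip > hufisip > ufisip > ofisip > ofirip > oferip  (by palatalisation, h-loss, vowel merger, rhotacism, pre-rhotic lowering)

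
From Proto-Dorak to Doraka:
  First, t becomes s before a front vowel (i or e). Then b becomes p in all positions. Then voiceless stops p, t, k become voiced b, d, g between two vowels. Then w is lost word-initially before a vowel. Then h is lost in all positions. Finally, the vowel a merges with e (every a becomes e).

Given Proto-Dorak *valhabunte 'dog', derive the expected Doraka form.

velebunse

Doraka: *valhabunte
  valhabunte → valhabunse   [palatalisation]
  valhabunse → valhapunse   [unconditioned shift]
  valhapunse → valhabunse   [intervocalic voicing]
  valhabunse (rule 4 does not apply)
  valhabunse → valabunse   [h-loss]
  valabunse → velebunse   [vowel merger]
  giving Doraka velebunse.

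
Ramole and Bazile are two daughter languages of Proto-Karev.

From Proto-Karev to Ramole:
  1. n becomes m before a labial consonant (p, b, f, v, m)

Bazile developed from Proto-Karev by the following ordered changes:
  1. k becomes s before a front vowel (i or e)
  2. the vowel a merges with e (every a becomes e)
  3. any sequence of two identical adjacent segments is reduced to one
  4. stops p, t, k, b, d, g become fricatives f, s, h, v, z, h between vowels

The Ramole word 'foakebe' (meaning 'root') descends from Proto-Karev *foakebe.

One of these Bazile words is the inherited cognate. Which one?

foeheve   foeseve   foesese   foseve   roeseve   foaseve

Bazile: *foakebe
  foakebe → foasebe   [palatalisation]
  foasebe → foesebe   [vowel merger]
  foesebe (rule 3 does not apply)
  foesebe → foeseve   [intervocalic lenition]
  giving Bazile foeseve.
Among the options, 'foeseve' alone shows every Bazile change applied in order.

foeseve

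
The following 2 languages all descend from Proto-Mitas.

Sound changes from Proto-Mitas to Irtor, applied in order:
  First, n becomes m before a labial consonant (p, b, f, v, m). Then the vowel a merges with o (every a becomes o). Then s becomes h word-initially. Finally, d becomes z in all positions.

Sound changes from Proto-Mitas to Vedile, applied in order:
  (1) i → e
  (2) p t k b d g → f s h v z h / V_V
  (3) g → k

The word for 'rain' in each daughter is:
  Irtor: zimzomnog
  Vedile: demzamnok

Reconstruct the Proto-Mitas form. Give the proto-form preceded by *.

Position 9: Irtor has g, Vedile has k. Irtor preserves g here (none of its changes turn any other segment into g), so the proto-segment is *g.
Position 2: Irtor has i, Vedile has e. Irtor preserves i here (none of its changes turn any other segment into i), so the proto-segment is *i.
Position 1: Irtor has z, Vedile has d. Vedile preserves d here (none of its changes turn any other segment into d), so the proto-segment is *d.
Continuing position by position gives *dimzamnog; check it forward:
Irtor: *dimzamnog > dimzomnog > zimzomnog  (by vowel merger, unconditioned shift)
Vedile: *dimzamnog > demzamnog > demzamnok  (by vowel merger, unconditioned shift)
Only *dimzamnog yields all of Irtor zimzomnog, Vedile demzamnok.

*dimzamnog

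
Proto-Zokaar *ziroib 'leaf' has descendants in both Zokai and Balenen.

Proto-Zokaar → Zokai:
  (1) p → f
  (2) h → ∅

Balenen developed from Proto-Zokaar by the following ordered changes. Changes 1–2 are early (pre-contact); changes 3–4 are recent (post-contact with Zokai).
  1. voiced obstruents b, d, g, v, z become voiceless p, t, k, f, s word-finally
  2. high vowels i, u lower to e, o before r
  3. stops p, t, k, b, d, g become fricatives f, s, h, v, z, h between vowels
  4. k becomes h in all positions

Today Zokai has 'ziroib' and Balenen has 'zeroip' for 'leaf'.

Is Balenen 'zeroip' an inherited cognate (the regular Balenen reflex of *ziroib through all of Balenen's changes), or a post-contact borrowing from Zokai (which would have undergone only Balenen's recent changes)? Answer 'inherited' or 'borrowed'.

inherited

If inherited, *ziroib would pass through all of Balenen's changes:
Balenen: *ziroib
  ziroib → ziroip   [final devoicing]
  ziroip → zeroip   [pre-rhotic lowering]
  zeroip (rule 3 does not apply)
  zeroip (rule 4 does not apply)
  giving Balenen zeroip.
If borrowed from Zokai 'ziroib' after the early changes, it would undergo only the recent ones:
  rule 3 (intervocalic lenition): no change (ziroib)
  rule 4 (unconditioned shift): no change (ziroib)
  ⇒ as a loan: ziroib
Balenen 'zeroip' matches the inherited outcome exactly, so it is an inherited cognate, not a loan.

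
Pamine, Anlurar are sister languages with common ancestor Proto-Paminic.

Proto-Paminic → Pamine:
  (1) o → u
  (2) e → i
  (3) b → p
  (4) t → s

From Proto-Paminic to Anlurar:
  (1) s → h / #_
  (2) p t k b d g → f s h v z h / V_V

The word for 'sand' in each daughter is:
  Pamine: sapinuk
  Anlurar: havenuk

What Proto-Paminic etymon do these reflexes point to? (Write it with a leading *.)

*sabenuk

Position 1: Pamine has s, Anlurar has h. Taking the neighbouring segments as reconstructed: Pamine s could go back to *t or *s; Anlurar h could go back to *s or *h — the one source consistent with every daughter is *s.
Position 3: Pamine has p, Anlurar has v. Taking the neighbouring segments as reconstructed: Pamine p could go back to *p or *b; Anlurar v could go back to *b or *v — the one source consistent with every daughter is *b.
Position 4: Pamine has i, Anlurar has e. Anlurar preserves e here (none of its changes turn any other segment into e), so the proto-segment is *e.
Continuing position by position gives *sabenuk; check it forward:
Pamine: start from *sabenuk.
  rule 1: no change — sabenuk
  rule 2 (vowel merger): sabenuk → sabinuk
  rule 3 (unconditioned shift): sabinuk → sapinuk
  rule 4: no change — sapinuk
  ⇒ Pamine sapinuk
Anlurar: start from *sabenuk.
  rule 1 (debuccalisation): sabenuk → habenuk
  rule 2 (intervocalic lenition): habenuk → havenuk
  ⇒ Anlurar havenuk
Only *sabenuk yields all of Pamine sapinuk, Anlurar havenuk.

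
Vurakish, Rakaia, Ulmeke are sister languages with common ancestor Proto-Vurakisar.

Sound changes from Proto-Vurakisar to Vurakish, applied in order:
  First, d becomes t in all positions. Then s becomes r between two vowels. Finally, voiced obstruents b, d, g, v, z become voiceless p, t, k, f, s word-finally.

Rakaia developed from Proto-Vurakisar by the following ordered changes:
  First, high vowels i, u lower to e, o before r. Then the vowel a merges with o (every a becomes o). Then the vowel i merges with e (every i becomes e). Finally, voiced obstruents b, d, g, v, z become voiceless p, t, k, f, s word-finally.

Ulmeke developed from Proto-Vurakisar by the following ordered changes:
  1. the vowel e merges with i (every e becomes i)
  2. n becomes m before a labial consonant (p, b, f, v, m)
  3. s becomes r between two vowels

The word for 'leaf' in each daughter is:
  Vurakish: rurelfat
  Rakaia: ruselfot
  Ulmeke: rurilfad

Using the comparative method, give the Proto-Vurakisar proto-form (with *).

Position 4: Vurakish has e, Rakaia has e, Ulmeke has i. Vurakish preserves e here (none of its changes turn any other segment into e), so the proto-segment is *e.
Position 8: Vurakish has t, Rakaia has t, Ulmeke has d. Ulmeke preserves d here (none of its changes turn any other segment into d), so the proto-segment is *d.
Position 7: Vurakish has a, Rakaia has o, Ulmeke has a. Vurakish preserves a here (none of its changes turn any other segment into a), so the proto-segment is *a.
This points to *ruselfad. Verify forward in each daughter:
Vurakish: *ruselfad
  ruselfad → ruselfat   [unconditioned shift]
  ruselfat → rurelfat   [rhotacism]
  rurelfat (rule 3 does not apply)
  giving Vurakish rurelfat.
Rakaia: *ruselfad > ruselfod > ruselfot  (by vowel merger, final devoicing)
Ulmeke: *ruselfad > rusilfad > rurilfad  (by vowel merger, rhotacism)
Only *ruselfad yields all of Vurakish rurelfat, Rakaia ruselfot, Ulmeke rurilfad.

*ruselfad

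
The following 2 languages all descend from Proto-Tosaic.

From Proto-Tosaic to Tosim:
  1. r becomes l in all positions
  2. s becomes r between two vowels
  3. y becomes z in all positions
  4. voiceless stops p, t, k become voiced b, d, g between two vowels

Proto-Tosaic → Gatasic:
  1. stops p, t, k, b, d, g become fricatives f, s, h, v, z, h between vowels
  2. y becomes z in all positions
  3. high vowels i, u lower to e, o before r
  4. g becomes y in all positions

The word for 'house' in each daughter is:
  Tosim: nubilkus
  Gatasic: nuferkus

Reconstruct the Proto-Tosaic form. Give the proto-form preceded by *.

*nupirkus

Position 4: Tosim has i, Gatasic has e. Tosim preserves i here (none of its changes turn any other segment into i), so the proto-segment is *i.
Position 5: Tosim has l, Gatasic has r. Gatasic preserves r here (none of its changes turn any other segment into r), so the proto-segment is *r.
Verify the candidate proto-form against each daughter:
Tosim: start from *nupirkus.
  rule 1 (unconditioned shift): nupirkus → nupilkus
  rule 2: no change — nupilkus
  rule 3: no change — nupilkus
  rule 4 (intervocalic voicing): nupilkus → nubilkus
  ⇒ Tosim nubilkus
Gatasic: *nupirkus > nufirkus > nuferkus  (by intervocalic lenition, pre-rhotic lowering)
Only *nupirkus yields all of Tosim nubilkus, Gatasic nuferkus.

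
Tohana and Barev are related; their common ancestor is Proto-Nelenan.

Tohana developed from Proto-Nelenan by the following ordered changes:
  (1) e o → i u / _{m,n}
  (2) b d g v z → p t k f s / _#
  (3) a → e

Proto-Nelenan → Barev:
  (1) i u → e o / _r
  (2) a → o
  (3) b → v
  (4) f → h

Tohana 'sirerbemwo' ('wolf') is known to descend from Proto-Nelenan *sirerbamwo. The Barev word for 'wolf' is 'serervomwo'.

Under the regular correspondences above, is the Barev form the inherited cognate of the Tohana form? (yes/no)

Derive the expected Barev reflex of *sirerbamwo:
Barev: *sirerbamwo > sererbamwo > sererbomwo > serervomwo  (by pre-rhotic lowering, vowel merger, unconditioned shift)
Barev 'serervomwo' matches the regular reflex exactly, so the pair is cognate.

yes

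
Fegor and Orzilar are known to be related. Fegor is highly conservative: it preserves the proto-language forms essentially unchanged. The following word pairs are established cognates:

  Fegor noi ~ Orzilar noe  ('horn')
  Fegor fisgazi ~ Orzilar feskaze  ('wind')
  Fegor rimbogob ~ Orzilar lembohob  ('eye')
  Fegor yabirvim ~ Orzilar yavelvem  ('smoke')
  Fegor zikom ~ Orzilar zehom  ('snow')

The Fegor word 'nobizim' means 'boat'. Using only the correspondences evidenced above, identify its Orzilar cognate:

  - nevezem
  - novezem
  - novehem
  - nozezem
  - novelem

novezem

yabirvim ~ yavelvem — Fegor b corresponds to Orzilar v between vowels (before a front vowel).
fisgazi ~ feskaze, zikom ~ zehom — Fegor i corresponds to Orzilar e after a consonant, before a consonant other than r, m, n, p, b, f, v.
rimbogob ~ lembohob, yabirvim ~ yavelvem — Fegor i corresponds to Orzilar e after a consonant, before a nasal.
Applying these to Fegor 'nobizim':
  nobizim → novizim   (b→v between vowels (before a front vowel))
  novizim → novezim   (i→e after a consonant, before a consonant other than r, m, n, p, b, f, v)
  novezim → novezem   (i→e after a consonant, before a nasal)
So the Orzilar cognate is 'novezem'.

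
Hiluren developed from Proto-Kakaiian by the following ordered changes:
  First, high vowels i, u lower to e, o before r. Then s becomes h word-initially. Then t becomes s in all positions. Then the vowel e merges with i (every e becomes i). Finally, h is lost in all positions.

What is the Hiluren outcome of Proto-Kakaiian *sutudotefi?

usudosifi

Hiluren: *sutudotefi
  sutudotefi (rule 1 does not apply)
  sutudotefi → hutudotefi   [debuccalisation]
  hutudotefi → husudosefi   [unconditioned shift]
  husudosefi → husudosifi   [vowel merger]
  husudosifi → usudosifi   [h-loss]
  giving Hiluren usudosifi.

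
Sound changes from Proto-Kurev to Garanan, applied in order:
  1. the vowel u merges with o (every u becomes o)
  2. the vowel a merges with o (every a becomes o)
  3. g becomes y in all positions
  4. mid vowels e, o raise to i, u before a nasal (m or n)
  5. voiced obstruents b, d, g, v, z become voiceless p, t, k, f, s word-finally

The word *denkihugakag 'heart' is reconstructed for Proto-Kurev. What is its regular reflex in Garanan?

Garanan: *denkihugakag
  denkihugakag → denkihogakag   [vowel merger]
  denkihogakag → denkihogokog   [vowel merger]
  denkihogokog → denkihoyokoy   [unconditioned shift]
  denkihoyokoy → dinkihoyokoy   [pre-nasal raising]
  dinkihoyokoy (rule 5 does not apply)
  giving Garanan dinkihoyokoy.

dinkihoyokoy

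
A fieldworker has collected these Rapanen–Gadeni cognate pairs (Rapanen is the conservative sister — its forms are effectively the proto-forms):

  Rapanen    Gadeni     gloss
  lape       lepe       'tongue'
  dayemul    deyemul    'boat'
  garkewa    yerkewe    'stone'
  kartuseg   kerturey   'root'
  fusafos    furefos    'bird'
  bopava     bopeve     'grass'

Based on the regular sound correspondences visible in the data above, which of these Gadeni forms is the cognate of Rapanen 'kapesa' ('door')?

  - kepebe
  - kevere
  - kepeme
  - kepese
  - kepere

kepere

lape ~ lepe — Rapanen a corresponds to Gadeni e after a consonant, before a labial obstruent.
fusafos ~ furefos — Rapanen s corresponds to Gadeni r between vowels (before a back vowel).
garkewa ~ yerkewe, bopava ~ bopeve — Rapanen a corresponds to Gadeni e word-finally.
Applying these to Rapanen 'kapesa':
  kapesa → kepesa   (a→e after a consonant, before a labial obstruent)
  kepesa → kepera   (s→r between vowels (before a back vowel))
  kepera → kepere   (a→e word-finally)
So the Gadeni cognate is 'kepere'.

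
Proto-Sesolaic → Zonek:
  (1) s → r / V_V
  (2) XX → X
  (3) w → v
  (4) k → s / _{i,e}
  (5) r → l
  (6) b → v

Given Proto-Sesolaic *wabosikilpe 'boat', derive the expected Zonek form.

Zonek: start from *wabosikilpe.
  rule 1 (rhotacism): wabosikilpe → waborikilpe
  rule 2: no change — waborikilpe
  rule 3 (unconditioned shift): waborikilpe → vaborikilpe
  rule 4 (palatalisation): vaborikilpe → vaborisilpe
  rule 5 (unconditioned shift): vaborisilpe → vabolisilpe
  rule 6 (unconditioned shift): vabolisilpe → vavolisilpe
  ⇒ Zonek vavolisilpe

vavolisilpe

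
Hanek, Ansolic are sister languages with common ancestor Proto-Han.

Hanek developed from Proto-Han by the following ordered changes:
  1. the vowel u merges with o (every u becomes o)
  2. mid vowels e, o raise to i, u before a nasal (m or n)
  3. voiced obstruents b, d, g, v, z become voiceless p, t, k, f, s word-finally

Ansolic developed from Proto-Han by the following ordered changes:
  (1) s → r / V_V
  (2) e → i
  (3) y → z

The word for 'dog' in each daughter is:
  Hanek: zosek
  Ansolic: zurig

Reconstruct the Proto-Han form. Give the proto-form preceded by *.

Position 4: Hanek has e, Ansolic has i. Hanek preserves e here (none of its changes turn any other segment into e), so the proto-segment is *e.
Position 2: Hanek has o, Ansolic has u. Ansolic preserves u here (none of its changes turn any other segment into u), so the proto-segment is *u.
Position 5: Hanek has k, Ansolic has g. Ansolic preserves g here (none of its changes turn any other segment into g), so the proto-segment is *g.
Continuing position by position gives *zuseg; check it forward:
Hanek: start from *zuseg.
  rule 1 (vowel merger): zuseg → zoseg
  rule 2: no change — zoseg
  rule 3 (final devoicing): zoseg → zosek
  ⇒ Hanek zosek
Ansolic: *zuseg > zureg > zurig  (by rhotacism, vowel merger)
*zuseg is the unique common source.

*zuseg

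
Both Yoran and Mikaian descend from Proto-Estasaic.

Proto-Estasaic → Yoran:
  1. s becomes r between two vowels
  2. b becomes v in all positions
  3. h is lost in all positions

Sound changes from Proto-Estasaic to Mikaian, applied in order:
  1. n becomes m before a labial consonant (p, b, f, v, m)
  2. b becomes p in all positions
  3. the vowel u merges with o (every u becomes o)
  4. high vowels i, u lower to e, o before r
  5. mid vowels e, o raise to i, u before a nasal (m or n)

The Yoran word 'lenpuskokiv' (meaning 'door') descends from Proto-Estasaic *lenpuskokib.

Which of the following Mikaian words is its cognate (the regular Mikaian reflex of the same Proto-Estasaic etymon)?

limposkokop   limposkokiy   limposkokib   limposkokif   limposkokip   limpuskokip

Mikaian: *lenpuskokib > lempuskokib > lempuskokip > lemposkokip > limposkokip  (by nasal place assimilation, unconditioned shift, vowel merger, pre-nasal raising)
Only 'limposkokip' matches the regular Mikaian development of *lenpuskokib.

limposkokip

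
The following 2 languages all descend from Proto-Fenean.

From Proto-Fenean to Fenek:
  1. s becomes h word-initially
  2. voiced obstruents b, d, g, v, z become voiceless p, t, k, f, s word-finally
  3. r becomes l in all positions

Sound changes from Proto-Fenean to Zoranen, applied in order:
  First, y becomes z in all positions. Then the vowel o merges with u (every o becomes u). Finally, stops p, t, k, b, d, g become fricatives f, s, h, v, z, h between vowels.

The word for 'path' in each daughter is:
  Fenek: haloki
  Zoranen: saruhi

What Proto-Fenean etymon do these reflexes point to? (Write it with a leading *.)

Position 1: Fenek has h, Zoranen has s. Taking the neighbouring segments as reconstructed: Fenek h could go back to *s or *h; Zoranen s can only go back to *s — the one source consistent with every daughter is *s.
Position 5: Fenek has k, Zoranen has h. Taking the neighbouring segments as reconstructed: Fenek k can only go back to *k; Zoranen h could go back to *k or *g or *h — the one source consistent with every daughter is *k.
Position 3: Fenek has l, Zoranen has r. Zoranen preserves r here (none of its changes turn any other segment into r), so the proto-segment is *r.
This points to *saroki. Verify forward in each daughter:
Fenek: *saroki
  saroki → haroki   [debuccalisation]
  haroki (rule 2 does not apply)
  haroki → haloki   [unconditioned shift]
  giving Fenek haloki.
Zoranen: start from *saroki.
  rule 1: no change — saroki
  rule 2 (vowel merger): saroki → saruki
  rule 3 (intervocalic lenition): saruki → saruhi
  ⇒ Zoranen saruhi
No other proto-form is consistent with every reflex, so the reconstruction is *saroki.

*saroki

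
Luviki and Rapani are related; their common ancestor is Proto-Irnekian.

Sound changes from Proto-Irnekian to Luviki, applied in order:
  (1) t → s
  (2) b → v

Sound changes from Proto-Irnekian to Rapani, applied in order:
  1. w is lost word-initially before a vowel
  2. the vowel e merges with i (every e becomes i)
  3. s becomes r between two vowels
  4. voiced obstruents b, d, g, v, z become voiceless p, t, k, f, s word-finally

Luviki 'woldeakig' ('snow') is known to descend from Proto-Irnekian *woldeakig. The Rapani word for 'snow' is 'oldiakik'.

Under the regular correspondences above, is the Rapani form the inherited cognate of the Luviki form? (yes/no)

yes

Derive the expected Rapani reflex of *woldeakig:
Rapani: *woldeakig > oldeakig > oldiakig > oldiakik  (by glide loss, vowel merger, final devoicing)
Rapani 'oldiakik' matches the regular reflex exactly, so the pair is cognate.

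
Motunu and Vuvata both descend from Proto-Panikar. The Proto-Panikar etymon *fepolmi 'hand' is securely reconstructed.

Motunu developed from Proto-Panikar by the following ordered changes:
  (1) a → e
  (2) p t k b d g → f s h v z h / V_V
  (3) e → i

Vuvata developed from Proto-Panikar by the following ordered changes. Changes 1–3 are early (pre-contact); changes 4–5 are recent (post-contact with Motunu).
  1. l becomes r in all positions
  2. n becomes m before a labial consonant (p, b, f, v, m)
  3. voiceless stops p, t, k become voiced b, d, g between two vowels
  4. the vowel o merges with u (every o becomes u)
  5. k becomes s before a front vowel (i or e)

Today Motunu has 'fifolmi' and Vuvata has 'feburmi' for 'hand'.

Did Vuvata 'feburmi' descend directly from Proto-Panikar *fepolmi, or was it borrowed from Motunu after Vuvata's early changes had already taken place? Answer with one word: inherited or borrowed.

If inherited, *fepolmi would pass through all of Vuvata's changes:
Vuvata: start from *fepolmi.
  rule 1 (unconditioned shift): fepolmi → fepormi
  rule 2: no change — fepormi
  rule 3 (intervocalic voicing): fepormi → febormi
  rule 4 (vowel merger): febormi → feburmi
  rule 5: no change — feburmi
  ⇒ Vuvata feburmi
If borrowed from Motunu 'fifolmi' after the early changes, it would undergo only the recent ones:
  rule 4 (vowel merger): fifolmi → fifulmi
  rule 5 (palatalisation): no change (fifulmi)
  ⇒ as a loan: fifulmi
Vuvata 'feburmi' matches the inherited outcome exactly, so it is an inherited cognate, not a loan.

inherited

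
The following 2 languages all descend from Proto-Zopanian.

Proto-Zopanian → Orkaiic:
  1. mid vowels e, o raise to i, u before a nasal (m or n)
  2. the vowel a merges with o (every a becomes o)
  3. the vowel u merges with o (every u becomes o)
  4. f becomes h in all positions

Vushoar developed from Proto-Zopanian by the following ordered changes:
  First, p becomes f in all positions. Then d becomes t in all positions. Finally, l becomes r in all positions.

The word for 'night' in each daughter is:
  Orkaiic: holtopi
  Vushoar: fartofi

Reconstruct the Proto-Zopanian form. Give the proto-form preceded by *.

*faltopi

Position 2: Orkaiic has o, Vushoar has a. Vushoar preserves a here (none of its changes turn any other segment into a), so the proto-segment is *a.
Position 1: Orkaiic has h, Vushoar has f. Taking the neighbouring segments as reconstructed: Orkaiic h could go back to *f or *h; Vushoar f could go back to *p or *f — the one source consistent with every daughter is *f.
Position 3: Orkaiic has l, Vushoar has r. Orkaiic preserves l here (none of its changes turn any other segment into l), so the proto-segment is *l.
This points to *faltopi. Verify forward in each daughter:
Orkaiic: *faltopi
  faltopi (rule 1 does not apply)
  faltopi → foltopi   [vowel merger]
  foltopi (rule 3 does not apply)
  foltopi → holtopi   [unconditioned shift]
  giving Orkaiic holtopi.
Vushoar: *faltopi
  faltopi → faltofi   [unconditioned shift]
  faltofi (rule 2 does not apply)
  faltofi → fartofi   [unconditioned shift]
  giving Vushoar fartofi.
No other proto-form is consistent with every reflex, so the reconstruction is *faltopi.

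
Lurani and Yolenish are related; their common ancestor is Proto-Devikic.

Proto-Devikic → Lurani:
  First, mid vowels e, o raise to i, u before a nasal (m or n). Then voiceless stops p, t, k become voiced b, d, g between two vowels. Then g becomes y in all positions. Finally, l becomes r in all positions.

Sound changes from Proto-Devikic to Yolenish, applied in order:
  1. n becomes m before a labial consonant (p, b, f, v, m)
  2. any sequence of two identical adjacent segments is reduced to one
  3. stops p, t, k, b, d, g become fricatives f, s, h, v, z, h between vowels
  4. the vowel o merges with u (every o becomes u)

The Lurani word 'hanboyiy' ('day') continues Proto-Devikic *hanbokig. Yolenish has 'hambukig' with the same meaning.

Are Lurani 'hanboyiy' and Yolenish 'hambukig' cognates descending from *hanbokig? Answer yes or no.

Derive the expected Yolenish reflex of *hanbokig:
Yolenish: *hanbokig > hambokig > hambohig > hambuhig  (by nasal place assimilation, intervocalic lenition, vowel merger)
The regular Yolenish reflex would be 'hambuhig', but the attested form is 'hambukig'. The correspondence is irregular, so they are not cognates (the Yolenish form has a different source).

no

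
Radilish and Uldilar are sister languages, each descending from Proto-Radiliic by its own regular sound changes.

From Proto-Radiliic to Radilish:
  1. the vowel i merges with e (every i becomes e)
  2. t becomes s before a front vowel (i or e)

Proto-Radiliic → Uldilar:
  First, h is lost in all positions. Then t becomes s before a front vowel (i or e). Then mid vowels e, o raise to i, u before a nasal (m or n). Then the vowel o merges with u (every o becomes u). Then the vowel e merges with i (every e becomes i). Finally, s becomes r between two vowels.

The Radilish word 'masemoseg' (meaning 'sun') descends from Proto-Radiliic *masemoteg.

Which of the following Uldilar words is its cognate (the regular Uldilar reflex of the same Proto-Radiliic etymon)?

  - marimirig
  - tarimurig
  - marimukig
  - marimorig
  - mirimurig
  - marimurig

marimurig

Uldilar: *masemoteg
  masemoteg (rule 1 does not apply)
  masemoteg → masemoseg   [palatalisation]
  masemoseg → masimoseg   [pre-nasal raising]
  masimoseg → masimuseg   [vowel merger]
  masimuseg → masimusig   [vowel merger]
  masimusig → marimurig   [rhotacism]
  giving Uldilar marimurig.
Among the options, 'marimurig' alone shows every Uldilar change applied in order.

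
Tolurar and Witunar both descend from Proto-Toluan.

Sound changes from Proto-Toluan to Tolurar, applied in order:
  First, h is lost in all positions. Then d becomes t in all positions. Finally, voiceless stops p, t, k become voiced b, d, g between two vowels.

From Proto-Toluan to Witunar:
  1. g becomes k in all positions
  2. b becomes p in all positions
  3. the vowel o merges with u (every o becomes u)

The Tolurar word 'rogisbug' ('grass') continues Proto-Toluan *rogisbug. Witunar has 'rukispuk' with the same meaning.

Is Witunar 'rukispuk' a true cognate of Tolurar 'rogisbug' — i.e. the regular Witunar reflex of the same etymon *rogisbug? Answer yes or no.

yes

Derive the expected Witunar reflex of *rogisbug:
Witunar: *rogisbug > rokisbuk > rokispuk > rukispuk  (by unconditioned shift, unconditioned shift, vowel merger)
Witunar 'rukispuk' matches the regular reflex exactly, so the pair is cognate.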